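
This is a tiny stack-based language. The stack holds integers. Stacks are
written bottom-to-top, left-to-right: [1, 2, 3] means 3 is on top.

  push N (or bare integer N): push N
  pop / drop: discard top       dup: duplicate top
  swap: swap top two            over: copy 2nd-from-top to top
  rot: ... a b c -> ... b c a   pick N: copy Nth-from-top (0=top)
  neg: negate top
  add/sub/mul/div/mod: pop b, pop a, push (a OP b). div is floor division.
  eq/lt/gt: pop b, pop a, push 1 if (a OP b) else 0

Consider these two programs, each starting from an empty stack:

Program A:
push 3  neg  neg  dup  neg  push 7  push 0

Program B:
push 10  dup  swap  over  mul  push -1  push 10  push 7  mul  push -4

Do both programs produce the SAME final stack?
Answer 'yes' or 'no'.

Program A trace:
  After 'push 3': [3]
  After 'neg': [-3]
  After 'neg': [3]
  After 'dup': [3, 3]
  After 'neg': [3, -3]
  After 'push 7': [3, -3, 7]
  After 'push 0': [3, -3, 7, 0]
Program A final stack: [3, -3, 7, 0]

Program B trace:
  After 'push 10': [10]
  After 'dup': [10, 10]
  After 'swap': [10, 10]
  After 'over': [10, 10, 10]
  After 'mul': [10, 100]
  After 'push -1': [10, 100, -1]
  After 'push 10': [10, 100, -1, 10]
  After 'push 7': [10, 100, -1, 10, 7]
  After 'mul': [10, 100, -1, 70]
  After 'push -4': [10, 100, -1, 70, -4]
Program B final stack: [10, 100, -1, 70, -4]
Same: no

Answer: no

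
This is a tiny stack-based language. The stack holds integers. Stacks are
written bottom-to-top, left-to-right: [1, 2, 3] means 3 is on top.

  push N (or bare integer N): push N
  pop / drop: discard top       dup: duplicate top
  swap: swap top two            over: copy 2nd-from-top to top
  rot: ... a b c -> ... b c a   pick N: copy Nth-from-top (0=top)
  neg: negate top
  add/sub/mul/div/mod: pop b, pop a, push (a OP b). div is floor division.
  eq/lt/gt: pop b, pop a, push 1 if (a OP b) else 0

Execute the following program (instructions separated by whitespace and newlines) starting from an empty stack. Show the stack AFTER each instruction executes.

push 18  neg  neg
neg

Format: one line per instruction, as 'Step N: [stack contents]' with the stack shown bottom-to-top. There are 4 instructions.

Step 1: [18]
Step 2: [-18]
Step 3: [18]
Step 4: [-18]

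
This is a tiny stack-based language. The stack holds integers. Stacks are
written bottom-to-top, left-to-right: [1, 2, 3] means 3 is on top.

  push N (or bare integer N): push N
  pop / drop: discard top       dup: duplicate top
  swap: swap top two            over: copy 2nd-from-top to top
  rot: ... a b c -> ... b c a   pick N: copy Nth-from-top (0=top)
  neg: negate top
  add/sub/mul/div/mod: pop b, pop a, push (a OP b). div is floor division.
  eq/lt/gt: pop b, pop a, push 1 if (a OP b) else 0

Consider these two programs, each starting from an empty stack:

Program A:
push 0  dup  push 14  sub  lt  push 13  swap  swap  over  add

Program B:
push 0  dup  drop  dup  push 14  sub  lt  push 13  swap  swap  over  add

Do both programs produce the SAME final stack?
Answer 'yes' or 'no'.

Answer: yes

Derivation:
Program A trace:
  After 'push 0': [0]
  After 'dup': [0, 0]
  After 'push 14': [0, 0, 14]
  After 'sub': [0, -14]
  After 'lt': [0]
  After 'push 13': [0, 13]
  After 'swap': [13, 0]
  After 'swap': [0, 13]
  After 'over': [0, 13, 0]
  After 'add': [0, 13]
Program A final stack: [0, 13]

Program B trace:
  After 'push 0': [0]
  After 'dup': [0, 0]
  After 'drop': [0]
  After 'dup': [0, 0]
  After 'push 14': [0, 0, 14]
  After 'sub': [0, -14]
  After 'lt': [0]
  After 'push 13': [0, 13]
  After 'swap': [13, 0]
  After 'swap': [0, 13]
  After 'over': [0, 13, 0]
  After 'add': [0, 13]
Program B final stack: [0, 13]
Same: yes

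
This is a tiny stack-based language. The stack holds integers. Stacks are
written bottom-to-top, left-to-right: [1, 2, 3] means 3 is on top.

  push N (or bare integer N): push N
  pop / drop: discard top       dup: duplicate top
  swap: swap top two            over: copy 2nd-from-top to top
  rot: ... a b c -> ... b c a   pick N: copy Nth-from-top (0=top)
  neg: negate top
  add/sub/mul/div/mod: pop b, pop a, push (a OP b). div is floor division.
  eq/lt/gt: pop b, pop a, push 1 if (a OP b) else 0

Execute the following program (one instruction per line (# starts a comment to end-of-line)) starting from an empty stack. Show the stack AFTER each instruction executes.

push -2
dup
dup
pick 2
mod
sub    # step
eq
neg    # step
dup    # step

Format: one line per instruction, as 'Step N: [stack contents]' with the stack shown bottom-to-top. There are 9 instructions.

Step 1: [-2]
Step 2: [-2, -2]
Step 3: [-2, -2, -2]
Step 4: [-2, -2, -2, -2]
Step 5: [-2, -2, 0]
Step 6: [-2, -2]
Step 7: [1]
Step 8: [-1]
Step 9: [-1, -1]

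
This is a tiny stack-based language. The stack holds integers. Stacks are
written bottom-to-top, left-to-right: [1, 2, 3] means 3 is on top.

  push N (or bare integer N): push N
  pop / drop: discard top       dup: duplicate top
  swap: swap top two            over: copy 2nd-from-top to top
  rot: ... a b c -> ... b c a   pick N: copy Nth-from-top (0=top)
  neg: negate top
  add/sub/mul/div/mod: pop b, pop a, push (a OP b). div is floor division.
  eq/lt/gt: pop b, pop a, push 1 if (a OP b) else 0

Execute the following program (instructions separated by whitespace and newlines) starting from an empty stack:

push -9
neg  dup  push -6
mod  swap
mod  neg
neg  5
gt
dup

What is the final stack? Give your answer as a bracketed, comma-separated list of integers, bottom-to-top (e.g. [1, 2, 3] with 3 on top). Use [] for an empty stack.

After 'push -9': [-9]
After 'neg': [9]
After 'dup': [9, 9]
After 'push -6': [9, 9, -6]
After 'mod': [9, -3]
After 'swap': [-3, 9]
After 'mod': [6]
After 'neg': [-6]
After 'neg': [6]
After 'push 5': [6, 5]
After 'gt': [1]
After 'dup': [1, 1]

Answer: [1, 1]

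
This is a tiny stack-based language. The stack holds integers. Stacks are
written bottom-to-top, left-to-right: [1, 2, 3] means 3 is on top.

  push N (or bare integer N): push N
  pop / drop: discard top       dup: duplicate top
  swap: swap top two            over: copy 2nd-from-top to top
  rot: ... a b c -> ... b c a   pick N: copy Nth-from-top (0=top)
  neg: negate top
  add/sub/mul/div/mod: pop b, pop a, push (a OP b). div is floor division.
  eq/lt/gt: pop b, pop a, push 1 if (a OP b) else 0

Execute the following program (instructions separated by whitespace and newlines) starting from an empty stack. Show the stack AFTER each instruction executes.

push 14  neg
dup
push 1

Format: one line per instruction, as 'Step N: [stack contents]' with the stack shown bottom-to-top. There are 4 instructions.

Step 1: [14]
Step 2: [-14]
Step 3: [-14, -14]
Step 4: [-14, -14, 1]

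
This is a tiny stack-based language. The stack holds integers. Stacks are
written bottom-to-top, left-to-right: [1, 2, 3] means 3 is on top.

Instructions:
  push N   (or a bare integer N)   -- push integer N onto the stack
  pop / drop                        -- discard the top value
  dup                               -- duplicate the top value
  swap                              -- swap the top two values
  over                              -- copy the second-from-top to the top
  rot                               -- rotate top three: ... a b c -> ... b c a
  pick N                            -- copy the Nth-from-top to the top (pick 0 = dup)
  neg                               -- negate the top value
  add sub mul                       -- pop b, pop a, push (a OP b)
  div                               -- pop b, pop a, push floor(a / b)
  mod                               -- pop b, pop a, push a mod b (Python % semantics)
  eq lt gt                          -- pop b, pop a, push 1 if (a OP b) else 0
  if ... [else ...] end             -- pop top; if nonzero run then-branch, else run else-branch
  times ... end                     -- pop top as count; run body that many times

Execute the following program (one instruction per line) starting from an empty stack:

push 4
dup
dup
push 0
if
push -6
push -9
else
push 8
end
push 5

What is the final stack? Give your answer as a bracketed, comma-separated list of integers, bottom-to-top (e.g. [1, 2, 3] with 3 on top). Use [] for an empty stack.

Answer: [4, 4, 4, 8, 5]

Derivation:
After 'push 4': [4]
After 'dup': [4, 4]
After 'dup': [4, 4, 4]
After 'push 0': [4, 4, 4, 0]
After 'if': [4, 4, 4]
After 'push 8': [4, 4, 4, 8]
After 'push 5': [4, 4, 4, 8, 5]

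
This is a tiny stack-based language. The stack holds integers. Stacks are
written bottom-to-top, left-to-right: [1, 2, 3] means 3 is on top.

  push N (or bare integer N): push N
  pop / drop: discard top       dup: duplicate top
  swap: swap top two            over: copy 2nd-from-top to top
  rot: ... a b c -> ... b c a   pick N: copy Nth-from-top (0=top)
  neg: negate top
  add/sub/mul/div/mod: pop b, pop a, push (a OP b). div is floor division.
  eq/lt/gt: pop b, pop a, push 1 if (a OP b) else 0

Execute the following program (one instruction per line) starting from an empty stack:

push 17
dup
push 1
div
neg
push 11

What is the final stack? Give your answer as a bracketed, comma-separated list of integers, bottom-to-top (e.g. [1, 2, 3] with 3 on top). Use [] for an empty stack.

Answer: [17, -17, 11]

Derivation:
After 'push 17': [17]
After 'dup': [17, 17]
After 'push 1': [17, 17, 1]
After 'div': [17, 17]
After 'neg': [17, -17]
After 'push 11': [17, -17, 11]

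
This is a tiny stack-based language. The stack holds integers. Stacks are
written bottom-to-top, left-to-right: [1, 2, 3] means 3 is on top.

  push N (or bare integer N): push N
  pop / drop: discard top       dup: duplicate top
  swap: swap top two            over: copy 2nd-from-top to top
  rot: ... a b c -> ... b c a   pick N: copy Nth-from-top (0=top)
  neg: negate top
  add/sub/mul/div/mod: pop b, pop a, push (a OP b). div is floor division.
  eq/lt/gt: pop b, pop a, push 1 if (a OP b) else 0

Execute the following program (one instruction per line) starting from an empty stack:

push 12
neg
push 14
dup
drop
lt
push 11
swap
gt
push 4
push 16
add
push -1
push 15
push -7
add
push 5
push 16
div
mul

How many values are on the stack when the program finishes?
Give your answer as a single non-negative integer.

Answer: 4

Derivation:
After 'push 12': stack = [12] (depth 1)
After 'neg': stack = [-12] (depth 1)
After 'push 14': stack = [-12, 14] (depth 2)
After 'dup': stack = [-12, 14, 14] (depth 3)
After 'drop': stack = [-12, 14] (depth 2)
After 'lt': stack = [1] (depth 1)
After 'push 11': stack = [1, 11] (depth 2)
After 'swap': stack = [11, 1] (depth 2)
After 'gt': stack = [1] (depth 1)
After 'push 4': stack = [1, 4] (depth 2)
After 'push 16': stack = [1, 4, 16] (depth 3)
After 'add': stack = [1, 20] (depth 2)
After 'push -1': stack = [1, 20, -1] (depth 3)
After 'push 15': stack = [1, 20, -1, 15] (depth 4)
After 'push -7': stack = [1, 20, -1, 15, -7] (depth 5)
After 'add': stack = [1, 20, -1, 8] (depth 4)
After 'push 5': stack = [1, 20, -1, 8, 5] (depth 5)
After 'push 16': stack = [1, 20, -1, 8, 5, 16] (depth 6)
After 'div': stack = [1, 20, -1, 8, 0] (depth 5)
After 'mul': stack = [1, 20, -1, 0] (depth 4)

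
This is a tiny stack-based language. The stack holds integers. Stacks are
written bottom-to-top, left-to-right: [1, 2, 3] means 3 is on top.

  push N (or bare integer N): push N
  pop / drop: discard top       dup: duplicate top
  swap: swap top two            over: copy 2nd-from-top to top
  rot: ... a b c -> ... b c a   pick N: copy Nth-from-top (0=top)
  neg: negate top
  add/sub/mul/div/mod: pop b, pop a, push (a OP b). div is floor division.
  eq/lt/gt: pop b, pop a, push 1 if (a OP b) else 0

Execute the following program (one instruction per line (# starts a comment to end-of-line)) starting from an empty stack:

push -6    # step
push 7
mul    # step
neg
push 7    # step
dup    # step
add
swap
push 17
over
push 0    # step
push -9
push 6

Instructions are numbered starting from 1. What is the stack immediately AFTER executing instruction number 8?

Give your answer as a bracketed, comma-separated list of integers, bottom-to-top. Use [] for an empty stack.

Step 1 ('push -6'): [-6]
Step 2 ('push 7'): [-6, 7]
Step 3 ('mul'): [-42]
Step 4 ('neg'): [42]
Step 5 ('push 7'): [42, 7]
Step 6 ('dup'): [42, 7, 7]
Step 7 ('add'): [42, 14]
Step 8 ('swap'): [14, 42]

Answer: [14, 42]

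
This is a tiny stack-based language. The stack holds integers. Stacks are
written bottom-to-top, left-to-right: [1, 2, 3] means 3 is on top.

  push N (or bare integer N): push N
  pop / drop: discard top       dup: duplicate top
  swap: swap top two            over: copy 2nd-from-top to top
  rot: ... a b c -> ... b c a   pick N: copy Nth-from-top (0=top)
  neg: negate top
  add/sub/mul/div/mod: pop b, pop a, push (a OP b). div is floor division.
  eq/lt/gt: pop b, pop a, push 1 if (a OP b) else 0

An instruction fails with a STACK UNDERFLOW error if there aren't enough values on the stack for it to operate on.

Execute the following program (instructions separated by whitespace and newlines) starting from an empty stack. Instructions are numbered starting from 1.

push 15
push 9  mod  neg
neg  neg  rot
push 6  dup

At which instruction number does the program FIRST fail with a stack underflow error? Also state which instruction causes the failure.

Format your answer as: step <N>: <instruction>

Answer: step 7: rot

Derivation:
Step 1 ('push 15'): stack = [15], depth = 1
Step 2 ('push 9'): stack = [15, 9], depth = 2
Step 3 ('mod'): stack = [6], depth = 1
Step 4 ('neg'): stack = [-6], depth = 1
Step 5 ('neg'): stack = [6], depth = 1
Step 6 ('neg'): stack = [-6], depth = 1
Step 7 ('rot'): needs 3 value(s) but depth is 1 — STACK UNDERFLOW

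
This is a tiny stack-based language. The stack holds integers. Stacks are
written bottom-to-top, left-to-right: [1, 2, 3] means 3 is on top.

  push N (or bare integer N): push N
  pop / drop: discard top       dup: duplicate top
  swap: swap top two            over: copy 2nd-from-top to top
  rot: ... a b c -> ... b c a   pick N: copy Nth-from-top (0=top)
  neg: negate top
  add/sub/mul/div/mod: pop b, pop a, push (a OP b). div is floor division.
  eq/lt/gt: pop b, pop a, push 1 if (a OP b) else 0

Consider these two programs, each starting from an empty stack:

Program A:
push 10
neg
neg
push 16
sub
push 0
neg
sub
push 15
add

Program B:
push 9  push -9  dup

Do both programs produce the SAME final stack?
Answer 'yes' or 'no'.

Program A trace:
  After 'push 10': [10]
  After 'neg': [-10]
  After 'neg': [10]
  After 'push 16': [10, 16]
  After 'sub': [-6]
  After 'push 0': [-6, 0]
  After 'neg': [-6, 0]
  After 'sub': [-6]
  After 'push 15': [-6, 15]
  After 'add': [9]
Program A final stack: [9]

Program B trace:
  After 'push 9': [9]
  After 'push -9': [9, -9]
  After 'dup': [9, -9, -9]
Program B final stack: [9, -9, -9]
Same: no

Answer: no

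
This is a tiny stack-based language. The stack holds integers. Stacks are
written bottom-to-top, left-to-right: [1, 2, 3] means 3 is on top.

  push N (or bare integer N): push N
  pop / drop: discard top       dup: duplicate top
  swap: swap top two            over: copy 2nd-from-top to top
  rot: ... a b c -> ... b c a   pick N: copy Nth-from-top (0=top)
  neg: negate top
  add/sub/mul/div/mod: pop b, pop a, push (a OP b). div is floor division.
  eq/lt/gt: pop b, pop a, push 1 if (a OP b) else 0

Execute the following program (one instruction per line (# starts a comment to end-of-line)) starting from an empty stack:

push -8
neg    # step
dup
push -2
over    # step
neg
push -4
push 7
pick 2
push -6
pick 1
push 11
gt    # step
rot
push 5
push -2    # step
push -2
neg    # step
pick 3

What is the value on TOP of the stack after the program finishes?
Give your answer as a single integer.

After 'push -8': [-8]
After 'neg': [8]
After 'dup': [8, 8]
After 'push -2': [8, 8, -2]
After 'over': [8, 8, -2, 8]
After 'neg': [8, 8, -2, -8]
After 'push -4': [8, 8, -2, -8, -4]
After 'push 7': [8, 8, -2, -8, -4, 7]
After 'pick 2': [8, 8, -2, -8, -4, 7, -8]
After 'push -6': [8, 8, -2, -8, -4, 7, -8, -6]
After 'pick 1': [8, 8, -2, -8, -4, 7, -8, -6, -8]
After 'push 11': [8, 8, -2, -8, -4, 7, -8, -6, -8, 11]
After 'gt': [8, 8, -2, -8, -4, 7, -8, -6, 0]
After 'rot': [8, 8, -2, -8, -4, 7, -6, 0, -8]
After 'push 5': [8, 8, -2, -8, -4, 7, -6, 0, -8, 5]
After 'push -2': [8, 8, -2, -8, -4, 7, -6, 0, -8, 5, -2]
After 'push -2': [8, 8, -2, -8, -4, 7, -6, 0, -8, 5, -2, -2]
After 'neg': [8, 8, -2, -8, -4, 7, -6, 0, -8, 5, -2, 2]
After 'pick 3': [8, 8, -2, -8, -4, 7, -6, 0, -8, 5, -2, 2, -8]

Answer: -8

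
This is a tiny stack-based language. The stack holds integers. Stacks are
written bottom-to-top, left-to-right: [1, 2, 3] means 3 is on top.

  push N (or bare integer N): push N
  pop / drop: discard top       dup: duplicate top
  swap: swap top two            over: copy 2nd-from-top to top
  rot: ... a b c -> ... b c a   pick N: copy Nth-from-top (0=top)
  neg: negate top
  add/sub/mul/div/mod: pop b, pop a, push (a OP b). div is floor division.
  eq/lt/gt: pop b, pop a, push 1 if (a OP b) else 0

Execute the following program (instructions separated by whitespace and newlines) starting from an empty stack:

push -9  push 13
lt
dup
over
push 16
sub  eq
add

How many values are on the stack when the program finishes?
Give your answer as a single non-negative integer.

After 'push -9': stack = [-9] (depth 1)
After 'push 13': stack = [-9, 13] (depth 2)
After 'lt': stack = [1] (depth 1)
After 'dup': stack = [1, 1] (depth 2)
After 'over': stack = [1, 1, 1] (depth 3)
After 'push 16': stack = [1, 1, 1, 16] (depth 4)
After 'sub': stack = [1, 1, -15] (depth 3)
After 'eq': stack = [1, 0] (depth 2)
After 'add': stack = [1] (depth 1)

Answer: 1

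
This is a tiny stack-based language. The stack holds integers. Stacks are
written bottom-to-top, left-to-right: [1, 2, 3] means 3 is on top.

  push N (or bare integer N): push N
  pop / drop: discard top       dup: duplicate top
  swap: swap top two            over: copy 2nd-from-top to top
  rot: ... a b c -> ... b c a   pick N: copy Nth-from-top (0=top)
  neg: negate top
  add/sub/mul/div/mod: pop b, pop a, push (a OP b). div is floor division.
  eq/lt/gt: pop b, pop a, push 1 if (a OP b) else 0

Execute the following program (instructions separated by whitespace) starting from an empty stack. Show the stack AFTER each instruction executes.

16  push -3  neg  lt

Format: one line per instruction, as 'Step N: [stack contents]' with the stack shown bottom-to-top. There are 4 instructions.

Step 1: [16]
Step 2: [16, -3]
Step 3: [16, 3]
Step 4: [0]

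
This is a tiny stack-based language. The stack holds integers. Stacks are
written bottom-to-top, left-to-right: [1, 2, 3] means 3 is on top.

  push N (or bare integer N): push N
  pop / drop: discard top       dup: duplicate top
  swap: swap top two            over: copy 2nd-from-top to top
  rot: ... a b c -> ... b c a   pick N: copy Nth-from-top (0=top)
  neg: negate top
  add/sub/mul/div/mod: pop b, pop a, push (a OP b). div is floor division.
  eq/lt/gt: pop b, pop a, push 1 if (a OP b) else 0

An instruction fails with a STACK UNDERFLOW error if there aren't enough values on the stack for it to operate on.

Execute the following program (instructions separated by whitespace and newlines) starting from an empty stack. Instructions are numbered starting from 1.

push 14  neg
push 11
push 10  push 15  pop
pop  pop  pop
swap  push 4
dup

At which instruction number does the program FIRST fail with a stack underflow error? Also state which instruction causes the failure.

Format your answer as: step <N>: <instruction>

Answer: step 10: swap

Derivation:
Step 1 ('push 14'): stack = [14], depth = 1
Step 2 ('neg'): stack = [-14], depth = 1
Step 3 ('push 11'): stack = [-14, 11], depth = 2
Step 4 ('push 10'): stack = [-14, 11, 10], depth = 3
Step 5 ('push 15'): stack = [-14, 11, 10, 15], depth = 4
Step 6 ('pop'): stack = [-14, 11, 10], depth = 3
Step 7 ('pop'): stack = [-14, 11], depth = 2
Step 8 ('pop'): stack = [-14], depth = 1
Step 9 ('pop'): stack = [], depth = 0
Step 10 ('swap'): needs 2 value(s) but depth is 0 — STACK UNDERFLOW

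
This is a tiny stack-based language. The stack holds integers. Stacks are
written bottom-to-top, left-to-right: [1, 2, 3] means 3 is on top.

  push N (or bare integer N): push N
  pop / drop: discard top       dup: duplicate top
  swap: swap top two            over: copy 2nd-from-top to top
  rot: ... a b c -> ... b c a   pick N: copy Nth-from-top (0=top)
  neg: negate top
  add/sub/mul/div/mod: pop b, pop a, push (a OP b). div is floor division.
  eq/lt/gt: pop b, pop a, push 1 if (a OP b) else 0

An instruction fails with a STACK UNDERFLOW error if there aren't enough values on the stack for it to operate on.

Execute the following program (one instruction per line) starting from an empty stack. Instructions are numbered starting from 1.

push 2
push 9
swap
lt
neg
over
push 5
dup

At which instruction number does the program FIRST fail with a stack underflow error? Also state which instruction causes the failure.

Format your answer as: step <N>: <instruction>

Step 1 ('push 2'): stack = [2], depth = 1
Step 2 ('push 9'): stack = [2, 9], depth = 2
Step 3 ('swap'): stack = [9, 2], depth = 2
Step 4 ('lt'): stack = [0], depth = 1
Step 5 ('neg'): stack = [0], depth = 1
Step 6 ('over'): needs 2 value(s) but depth is 1 — STACK UNDERFLOW

Answer: step 6: over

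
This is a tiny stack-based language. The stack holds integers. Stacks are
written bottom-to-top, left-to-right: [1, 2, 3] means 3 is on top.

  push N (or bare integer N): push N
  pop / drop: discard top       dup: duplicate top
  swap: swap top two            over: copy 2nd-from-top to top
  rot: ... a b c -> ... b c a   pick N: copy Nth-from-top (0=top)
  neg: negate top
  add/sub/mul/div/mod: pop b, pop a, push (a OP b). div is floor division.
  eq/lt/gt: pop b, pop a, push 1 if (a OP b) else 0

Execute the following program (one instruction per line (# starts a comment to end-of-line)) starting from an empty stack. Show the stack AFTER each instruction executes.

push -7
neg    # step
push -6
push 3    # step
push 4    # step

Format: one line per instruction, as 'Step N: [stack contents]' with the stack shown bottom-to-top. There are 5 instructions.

Step 1: [-7]
Step 2: [7]
Step 3: [7, -6]
Step 4: [7, -6, 3]
Step 5: [7, -6, 3, 4]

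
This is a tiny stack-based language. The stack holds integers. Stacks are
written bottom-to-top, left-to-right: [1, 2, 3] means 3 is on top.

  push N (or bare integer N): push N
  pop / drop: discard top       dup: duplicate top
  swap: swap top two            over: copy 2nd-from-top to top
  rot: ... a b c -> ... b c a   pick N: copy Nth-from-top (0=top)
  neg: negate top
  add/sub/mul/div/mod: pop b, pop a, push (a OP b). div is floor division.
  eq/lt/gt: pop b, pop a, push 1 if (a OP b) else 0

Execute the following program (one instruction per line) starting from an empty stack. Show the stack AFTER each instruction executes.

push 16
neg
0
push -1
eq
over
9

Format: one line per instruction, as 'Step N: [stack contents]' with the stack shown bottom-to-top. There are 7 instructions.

Step 1: [16]
Step 2: [-16]
Step 3: [-16, 0]
Step 4: [-16, 0, -1]
Step 5: [-16, 0]
Step 6: [-16, 0, -16]
Step 7: [-16, 0, -16, 9]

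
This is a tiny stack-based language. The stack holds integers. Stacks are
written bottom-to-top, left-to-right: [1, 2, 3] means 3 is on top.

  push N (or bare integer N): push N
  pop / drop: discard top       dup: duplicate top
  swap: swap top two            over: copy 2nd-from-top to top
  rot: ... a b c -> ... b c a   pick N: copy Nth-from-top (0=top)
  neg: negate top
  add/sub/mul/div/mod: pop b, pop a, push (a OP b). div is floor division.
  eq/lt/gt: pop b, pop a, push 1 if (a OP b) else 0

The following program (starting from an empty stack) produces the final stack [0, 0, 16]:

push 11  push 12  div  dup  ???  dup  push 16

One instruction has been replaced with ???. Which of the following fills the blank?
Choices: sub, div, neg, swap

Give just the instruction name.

Answer: sub

Derivation:
Stack before ???: [0, 0]
Stack after ???:  [0]
Checking each choice:
  sub: MATCH
  div: division by zero
  neg: produces [0, 0, 0, 16]
  swap: produces [0, 0, 0, 16]


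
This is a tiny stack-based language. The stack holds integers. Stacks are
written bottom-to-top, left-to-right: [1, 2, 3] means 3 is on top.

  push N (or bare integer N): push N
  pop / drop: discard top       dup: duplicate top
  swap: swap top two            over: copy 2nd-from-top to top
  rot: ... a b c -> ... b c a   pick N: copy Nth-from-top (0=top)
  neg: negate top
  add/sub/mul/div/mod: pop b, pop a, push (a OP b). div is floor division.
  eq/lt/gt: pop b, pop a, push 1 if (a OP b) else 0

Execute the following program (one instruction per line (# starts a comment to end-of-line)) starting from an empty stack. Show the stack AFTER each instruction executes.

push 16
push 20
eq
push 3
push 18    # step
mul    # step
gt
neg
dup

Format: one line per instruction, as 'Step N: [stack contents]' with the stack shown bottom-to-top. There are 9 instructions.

Step 1: [16]
Step 2: [16, 20]
Step 3: [0]
Step 4: [0, 3]
Step 5: [0, 3, 18]
Step 6: [0, 54]
Step 7: [0]
Step 8: [0]
Step 9: [0, 0]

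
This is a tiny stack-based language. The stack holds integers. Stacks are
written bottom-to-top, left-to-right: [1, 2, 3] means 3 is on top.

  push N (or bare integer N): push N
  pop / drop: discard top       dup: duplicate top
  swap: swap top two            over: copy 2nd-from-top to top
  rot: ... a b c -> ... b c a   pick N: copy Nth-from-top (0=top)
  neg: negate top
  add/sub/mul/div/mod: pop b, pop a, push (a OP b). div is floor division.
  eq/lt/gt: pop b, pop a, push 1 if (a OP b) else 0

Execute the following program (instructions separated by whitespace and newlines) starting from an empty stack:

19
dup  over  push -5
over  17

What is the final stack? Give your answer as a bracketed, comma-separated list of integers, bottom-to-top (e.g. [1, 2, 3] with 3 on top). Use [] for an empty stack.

Answer: [19, 19, 19, -5, 19, 17]

Derivation:
After 'push 19': [19]
After 'dup': [19, 19]
After 'over': [19, 19, 19]
After 'push -5': [19, 19, 19, -5]
After 'over': [19, 19, 19, -5, 19]
After 'push 17': [19, 19, 19, -5, 19, 17]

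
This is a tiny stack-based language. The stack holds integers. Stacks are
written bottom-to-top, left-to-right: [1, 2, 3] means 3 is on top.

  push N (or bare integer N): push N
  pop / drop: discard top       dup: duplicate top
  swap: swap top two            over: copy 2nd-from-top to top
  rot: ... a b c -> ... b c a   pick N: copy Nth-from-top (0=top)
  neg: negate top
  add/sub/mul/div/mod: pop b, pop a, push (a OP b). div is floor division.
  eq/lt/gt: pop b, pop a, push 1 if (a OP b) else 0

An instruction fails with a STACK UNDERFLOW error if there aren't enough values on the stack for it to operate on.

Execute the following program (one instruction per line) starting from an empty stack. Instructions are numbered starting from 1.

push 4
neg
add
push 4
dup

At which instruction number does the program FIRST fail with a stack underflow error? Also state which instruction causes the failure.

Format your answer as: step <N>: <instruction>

Step 1 ('push 4'): stack = [4], depth = 1
Step 2 ('neg'): stack = [-4], depth = 1
Step 3 ('add'): needs 2 value(s) but depth is 1 — STACK UNDERFLOW

Answer: step 3: add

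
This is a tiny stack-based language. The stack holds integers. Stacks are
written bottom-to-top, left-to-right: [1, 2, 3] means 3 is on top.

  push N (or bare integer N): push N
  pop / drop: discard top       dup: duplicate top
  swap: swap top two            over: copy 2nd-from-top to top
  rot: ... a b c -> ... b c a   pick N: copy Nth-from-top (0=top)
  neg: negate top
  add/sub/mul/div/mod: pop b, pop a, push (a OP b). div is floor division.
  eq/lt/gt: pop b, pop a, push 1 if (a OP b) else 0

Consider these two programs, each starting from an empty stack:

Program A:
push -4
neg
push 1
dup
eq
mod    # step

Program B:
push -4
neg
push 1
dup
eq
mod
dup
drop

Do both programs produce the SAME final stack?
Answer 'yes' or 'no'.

Answer: yes

Derivation:
Program A trace:
  After 'push -4': [-4]
  After 'neg': [4]
  After 'push 1': [4, 1]
  After 'dup': [4, 1, 1]
  After 'eq': [4, 1]
  After 'mod': [0]
Program A final stack: [0]

Program B trace:
  After 'push -4': [-4]
  After 'neg': [4]
  After 'push 1': [4, 1]
  After 'dup': [4, 1, 1]
  After 'eq': [4, 1]
  After 'mod': [0]
  After 'dup': [0, 0]
  After 'drop': [0]
Program B final stack: [0]
Same: yes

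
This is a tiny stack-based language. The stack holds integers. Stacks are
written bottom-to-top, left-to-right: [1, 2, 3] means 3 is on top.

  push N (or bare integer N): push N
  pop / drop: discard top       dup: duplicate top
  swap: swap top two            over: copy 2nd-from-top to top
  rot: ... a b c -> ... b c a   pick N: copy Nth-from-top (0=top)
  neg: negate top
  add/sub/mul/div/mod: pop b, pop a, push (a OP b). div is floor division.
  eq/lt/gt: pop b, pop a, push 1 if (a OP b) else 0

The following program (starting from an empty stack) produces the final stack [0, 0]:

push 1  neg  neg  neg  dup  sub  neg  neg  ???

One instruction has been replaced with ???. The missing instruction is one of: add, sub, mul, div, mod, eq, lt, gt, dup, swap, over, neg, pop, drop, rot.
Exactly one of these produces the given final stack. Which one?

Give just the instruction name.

Stack before ???: [0]
Stack after ???:  [0, 0]
The instruction that transforms [0] -> [0, 0] is: dup

Answer: dup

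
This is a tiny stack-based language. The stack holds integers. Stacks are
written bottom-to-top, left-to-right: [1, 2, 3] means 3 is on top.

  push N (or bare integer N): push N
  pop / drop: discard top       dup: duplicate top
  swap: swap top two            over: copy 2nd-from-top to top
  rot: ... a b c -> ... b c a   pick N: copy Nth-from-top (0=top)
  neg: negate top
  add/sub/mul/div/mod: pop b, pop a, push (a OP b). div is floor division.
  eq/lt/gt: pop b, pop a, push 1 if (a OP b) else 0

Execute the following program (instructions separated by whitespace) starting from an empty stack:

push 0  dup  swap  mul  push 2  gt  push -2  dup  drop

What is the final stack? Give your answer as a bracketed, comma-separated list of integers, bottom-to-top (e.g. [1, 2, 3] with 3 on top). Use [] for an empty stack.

After 'push 0': [0]
After 'dup': [0, 0]
After 'swap': [0, 0]
After 'mul': [0]
After 'push 2': [0, 2]
After 'gt': [0]
After 'push -2': [0, -2]
After 'dup': [0, -2, -2]
After 'drop': [0, -2]

Answer: [0, -2]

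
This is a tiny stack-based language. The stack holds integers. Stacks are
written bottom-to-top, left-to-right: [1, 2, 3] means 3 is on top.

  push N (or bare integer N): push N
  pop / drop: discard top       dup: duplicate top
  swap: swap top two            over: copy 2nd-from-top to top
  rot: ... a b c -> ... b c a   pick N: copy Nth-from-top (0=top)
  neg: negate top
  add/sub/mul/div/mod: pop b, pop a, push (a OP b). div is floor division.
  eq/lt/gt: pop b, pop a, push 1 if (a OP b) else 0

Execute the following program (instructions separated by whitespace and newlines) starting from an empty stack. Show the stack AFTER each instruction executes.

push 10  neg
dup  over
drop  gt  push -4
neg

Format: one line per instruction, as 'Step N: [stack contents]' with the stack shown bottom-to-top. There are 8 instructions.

Step 1: [10]
Step 2: [-10]
Step 3: [-10, -10]
Step 4: [-10, -10, -10]
Step 5: [-10, -10]
Step 6: [0]
Step 7: [0, -4]
Step 8: [0, 4]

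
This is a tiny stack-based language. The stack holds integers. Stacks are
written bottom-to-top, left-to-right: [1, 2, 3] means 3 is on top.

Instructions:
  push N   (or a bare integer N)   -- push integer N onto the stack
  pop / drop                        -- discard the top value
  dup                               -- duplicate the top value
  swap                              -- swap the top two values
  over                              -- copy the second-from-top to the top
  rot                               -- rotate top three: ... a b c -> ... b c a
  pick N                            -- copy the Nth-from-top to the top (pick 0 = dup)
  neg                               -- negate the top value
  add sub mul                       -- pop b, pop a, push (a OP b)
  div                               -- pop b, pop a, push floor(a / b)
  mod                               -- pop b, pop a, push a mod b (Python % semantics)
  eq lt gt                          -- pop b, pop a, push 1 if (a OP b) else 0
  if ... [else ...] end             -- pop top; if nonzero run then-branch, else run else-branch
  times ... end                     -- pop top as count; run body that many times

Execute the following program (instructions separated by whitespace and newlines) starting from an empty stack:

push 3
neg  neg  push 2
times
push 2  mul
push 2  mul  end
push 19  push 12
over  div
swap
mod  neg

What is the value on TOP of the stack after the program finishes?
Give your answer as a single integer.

After 'push 3': [3]
After 'neg': [-3]
After 'neg': [3]
After 'push 2': [3, 2]
After 'times': [3]
After 'push 2': [3, 2]
After 'mul': [6]
After 'push 2': [6, 2]
After 'mul': [12]
After 'push 2': [12, 2]
After 'mul': [24]
After 'push 2': [24, 2]
After 'mul': [48]
After 'push 19': [48, 19]
After 'push 12': [48, 19, 12]
After 'over': [48, 19, 12, 19]
After 'div': [48, 19, 0]
After 'swap': [48, 0, 19]
After 'mod': [48, 0]
After 'neg': [48, 0]

Answer: 0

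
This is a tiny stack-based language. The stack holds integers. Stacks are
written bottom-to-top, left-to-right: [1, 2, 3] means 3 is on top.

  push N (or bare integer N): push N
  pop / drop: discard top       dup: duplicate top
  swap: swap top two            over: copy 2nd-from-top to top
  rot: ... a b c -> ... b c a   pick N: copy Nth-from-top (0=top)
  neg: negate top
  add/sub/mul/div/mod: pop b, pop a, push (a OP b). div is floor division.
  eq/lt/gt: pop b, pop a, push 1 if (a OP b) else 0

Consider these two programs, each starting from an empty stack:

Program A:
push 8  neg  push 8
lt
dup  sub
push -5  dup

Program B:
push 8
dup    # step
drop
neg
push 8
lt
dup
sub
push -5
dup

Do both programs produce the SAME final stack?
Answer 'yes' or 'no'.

Program A trace:
  After 'push 8': [8]
  After 'neg': [-8]
  After 'push 8': [-8, 8]
  After 'lt': [1]
  After 'dup': [1, 1]
  After 'sub': [0]
  After 'push -5': [0, -5]
  After 'dup': [0, -5, -5]
Program A final stack: [0, -5, -5]

Program B trace:
  After 'push 8': [8]
  After 'dup': [8, 8]
  After 'drop': [8]
  After 'neg': [-8]
  After 'push 8': [-8, 8]
  After 'lt': [1]
  After 'dup': [1, 1]
  After 'sub': [0]
  After 'push -5': [0, -5]
  After 'dup': [0, -5, -5]
Program B final stack: [0, -5, -5]
Same: yes

Answer: yes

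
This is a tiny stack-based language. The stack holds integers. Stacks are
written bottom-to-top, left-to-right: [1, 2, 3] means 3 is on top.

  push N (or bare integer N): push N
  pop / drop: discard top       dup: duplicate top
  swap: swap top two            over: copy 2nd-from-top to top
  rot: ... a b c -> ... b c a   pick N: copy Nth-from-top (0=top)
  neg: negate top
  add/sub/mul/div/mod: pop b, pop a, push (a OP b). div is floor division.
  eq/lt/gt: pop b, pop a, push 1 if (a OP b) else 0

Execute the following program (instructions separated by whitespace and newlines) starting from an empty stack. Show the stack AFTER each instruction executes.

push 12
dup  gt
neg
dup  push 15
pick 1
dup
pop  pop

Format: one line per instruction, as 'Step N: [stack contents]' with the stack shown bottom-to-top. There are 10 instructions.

Step 1: [12]
Step 2: [12, 12]
Step 3: [0]
Step 4: [0]
Step 5: [0, 0]
Step 6: [0, 0, 15]
Step 7: [0, 0, 15, 0]
Step 8: [0, 0, 15, 0, 0]
Step 9: [0, 0, 15, 0]
Step 10: [0, 0, 15]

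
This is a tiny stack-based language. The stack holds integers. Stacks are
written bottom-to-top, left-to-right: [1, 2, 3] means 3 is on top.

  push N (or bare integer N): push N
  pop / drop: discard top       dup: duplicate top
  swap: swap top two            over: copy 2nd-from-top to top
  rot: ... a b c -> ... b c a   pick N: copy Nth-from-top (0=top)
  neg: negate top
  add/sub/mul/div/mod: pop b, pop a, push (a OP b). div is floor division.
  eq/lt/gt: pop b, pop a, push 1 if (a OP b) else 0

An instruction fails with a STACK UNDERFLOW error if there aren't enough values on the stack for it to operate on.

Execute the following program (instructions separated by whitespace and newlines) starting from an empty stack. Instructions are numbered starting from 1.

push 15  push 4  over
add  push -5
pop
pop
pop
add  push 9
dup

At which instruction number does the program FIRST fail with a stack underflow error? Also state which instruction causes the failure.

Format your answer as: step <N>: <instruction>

Answer: step 9: add

Derivation:
Step 1 ('push 15'): stack = [15], depth = 1
Step 2 ('push 4'): stack = [15, 4], depth = 2
Step 3 ('over'): stack = [15, 4, 15], depth = 3
Step 4 ('add'): stack = [15, 19], depth = 2
Step 5 ('push -5'): stack = [15, 19, -5], depth = 3
Step 6 ('pop'): stack = [15, 19], depth = 2
Step 7 ('pop'): stack = [15], depth = 1
Step 8 ('pop'): stack = [], depth = 0
Step 9 ('add'): needs 2 value(s) but depth is 0 — STACK UNDERFLOW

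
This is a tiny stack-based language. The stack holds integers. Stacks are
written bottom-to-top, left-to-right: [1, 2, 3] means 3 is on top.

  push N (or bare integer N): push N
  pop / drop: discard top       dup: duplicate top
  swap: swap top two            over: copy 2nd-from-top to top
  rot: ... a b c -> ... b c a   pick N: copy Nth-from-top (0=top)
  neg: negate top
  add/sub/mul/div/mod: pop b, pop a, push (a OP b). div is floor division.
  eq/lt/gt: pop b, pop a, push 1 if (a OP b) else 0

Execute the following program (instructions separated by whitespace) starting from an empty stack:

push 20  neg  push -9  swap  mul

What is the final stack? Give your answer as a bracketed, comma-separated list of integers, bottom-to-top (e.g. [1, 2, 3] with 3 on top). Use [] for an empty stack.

After 'push 20': [20]
After 'neg': [-20]
After 'push -9': [-20, -9]
After 'swap': [-9, -20]
After 'mul': [180]

Answer: [180]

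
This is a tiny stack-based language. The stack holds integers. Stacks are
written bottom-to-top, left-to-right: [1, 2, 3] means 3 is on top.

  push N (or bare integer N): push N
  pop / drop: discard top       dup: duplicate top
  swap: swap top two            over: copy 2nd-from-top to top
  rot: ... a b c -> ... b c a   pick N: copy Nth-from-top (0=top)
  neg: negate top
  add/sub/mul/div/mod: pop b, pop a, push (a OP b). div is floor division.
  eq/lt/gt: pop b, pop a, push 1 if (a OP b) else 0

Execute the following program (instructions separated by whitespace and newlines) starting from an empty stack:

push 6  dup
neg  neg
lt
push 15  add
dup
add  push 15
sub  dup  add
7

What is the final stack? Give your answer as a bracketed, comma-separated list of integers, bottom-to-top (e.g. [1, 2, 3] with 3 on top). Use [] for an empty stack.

After 'push 6': [6]
After 'dup': [6, 6]
After 'neg': [6, -6]
After 'neg': [6, 6]
After 'lt': [0]
After 'push 15': [0, 15]
After 'add': [15]
After 'dup': [15, 15]
After 'add': [30]
After 'push 15': [30, 15]
After 'sub': [15]
After 'dup': [15, 15]
After 'add': [30]
After 'push 7': [30, 7]

Answer: [30, 7]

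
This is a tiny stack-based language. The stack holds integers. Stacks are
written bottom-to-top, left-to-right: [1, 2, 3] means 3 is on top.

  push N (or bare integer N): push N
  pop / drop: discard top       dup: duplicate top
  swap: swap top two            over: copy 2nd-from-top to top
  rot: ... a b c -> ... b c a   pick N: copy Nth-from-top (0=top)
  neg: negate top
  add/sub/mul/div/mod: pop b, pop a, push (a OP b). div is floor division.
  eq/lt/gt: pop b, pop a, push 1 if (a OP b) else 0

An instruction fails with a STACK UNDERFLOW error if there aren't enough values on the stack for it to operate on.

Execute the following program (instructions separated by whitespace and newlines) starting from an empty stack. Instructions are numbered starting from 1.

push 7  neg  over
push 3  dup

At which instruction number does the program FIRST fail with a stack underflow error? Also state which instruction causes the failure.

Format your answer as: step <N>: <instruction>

Step 1 ('push 7'): stack = [7], depth = 1
Step 2 ('neg'): stack = [-7], depth = 1
Step 3 ('over'): needs 2 value(s) but depth is 1 — STACK UNDERFLOW

Answer: step 3: over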